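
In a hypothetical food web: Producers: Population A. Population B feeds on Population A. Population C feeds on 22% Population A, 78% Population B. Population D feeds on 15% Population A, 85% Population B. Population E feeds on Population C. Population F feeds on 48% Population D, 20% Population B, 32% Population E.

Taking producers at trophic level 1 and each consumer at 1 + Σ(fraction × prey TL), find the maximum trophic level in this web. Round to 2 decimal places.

3.98

Population B: 1 + 1 = 2
Population C: 1 + (0.22×1 + 0.78×2) = 2.78
Population D: 1 + (0.15×1 + 0.85×2) = 2.85
Population E: 1 + 2.78 = 3.78
Population F: 1 + (0.48×2.85 + 0.2×2 + 0.32×3.78) = 3.9776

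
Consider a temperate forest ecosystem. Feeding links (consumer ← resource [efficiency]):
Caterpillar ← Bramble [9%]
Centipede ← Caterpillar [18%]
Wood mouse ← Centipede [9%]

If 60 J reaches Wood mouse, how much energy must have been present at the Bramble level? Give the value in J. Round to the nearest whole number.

Cumulative transfer efficiency: 0.09 × 0.18 × 0.09 = 0.001458
Bramble energy = 60 / 0.001458 = 41152 J

41152 J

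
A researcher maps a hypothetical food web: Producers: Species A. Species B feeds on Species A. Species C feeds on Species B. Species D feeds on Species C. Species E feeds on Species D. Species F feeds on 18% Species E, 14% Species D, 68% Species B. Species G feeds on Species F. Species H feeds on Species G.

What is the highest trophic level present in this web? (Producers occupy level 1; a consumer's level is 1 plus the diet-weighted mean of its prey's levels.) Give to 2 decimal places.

5.82

Species B: 1 + 1 = 2
Species C: 1 + 2 = 3
Species D: 1 + 3 = 4
Species E: 1 + 4 = 5
Species F: 1 + (0.18×5 + 0.14×4 + 0.68×2) = 3.82
Species G: 1 + 3.82 = 4.82
Species H: 1 + 4.82 = 5.82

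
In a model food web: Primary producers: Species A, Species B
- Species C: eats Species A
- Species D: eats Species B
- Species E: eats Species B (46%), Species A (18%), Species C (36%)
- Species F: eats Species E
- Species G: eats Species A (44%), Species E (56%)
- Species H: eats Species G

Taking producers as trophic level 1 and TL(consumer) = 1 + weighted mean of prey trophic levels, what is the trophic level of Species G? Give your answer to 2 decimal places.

2.76

Species C: 1 + 1 = 2
Species D: 1 + 1 = 2
Species E: 1 + (0.46×1 + 0.18×1 + 0.36×2) = 2.36
Species F: 1 + 2.36 = 3.36
Species G: 1 + (0.44×1 + 0.56×2.36) = 2.7616
Species H: 1 + 2.7616 = 3.7616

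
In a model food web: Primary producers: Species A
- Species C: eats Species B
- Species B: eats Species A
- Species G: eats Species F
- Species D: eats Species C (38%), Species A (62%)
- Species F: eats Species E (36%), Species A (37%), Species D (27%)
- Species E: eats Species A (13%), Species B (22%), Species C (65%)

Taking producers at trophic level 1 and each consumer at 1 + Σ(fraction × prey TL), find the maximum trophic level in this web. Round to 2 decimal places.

4.38

Species B: 1 + 1 = 2
Species C: 1 + 2 = 3
Species D: 1 + (0.38×3 + 0.62×1) = 2.76
Species E: 1 + (0.13×1 + 0.22×2 + 0.65×3) = 3.52
Species F: 1 + (0.36×3.52 + 0.37×1 + 0.27×2.76) = 3.3824
Species G: 1 + 3.3824 = 4.3824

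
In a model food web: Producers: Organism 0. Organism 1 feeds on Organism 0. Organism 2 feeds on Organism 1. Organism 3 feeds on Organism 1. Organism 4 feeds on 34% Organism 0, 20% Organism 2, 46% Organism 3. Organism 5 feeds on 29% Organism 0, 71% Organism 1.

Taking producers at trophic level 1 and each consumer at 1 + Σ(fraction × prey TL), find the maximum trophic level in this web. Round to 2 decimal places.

Organism 1: 1 + 1 = 2
Organism 2: 1 + 2 = 3
Organism 3: 1 + 2 = 3
Organism 4: 1 + (0.34×1 + 0.2×3 + 0.46×3) = 3.32
Organism 5: 1 + (0.29×1 + 0.71×2) = 2.71

3.32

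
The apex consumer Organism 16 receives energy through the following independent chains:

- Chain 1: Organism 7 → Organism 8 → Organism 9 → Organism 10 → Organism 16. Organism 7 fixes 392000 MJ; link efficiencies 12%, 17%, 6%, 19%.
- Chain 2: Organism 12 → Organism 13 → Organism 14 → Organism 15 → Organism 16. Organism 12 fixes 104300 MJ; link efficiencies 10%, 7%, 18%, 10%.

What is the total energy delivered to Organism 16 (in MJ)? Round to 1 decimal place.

Chain 1: 392000 × 0.12 × 0.17 × 0.06 × 0.19 = 91.16352 MJ
Chain 2: 104300 × 0.1 × 0.07 × 0.18 × 0.1 = 13.1418 MJ
Total at Organism 16: 91.16352 + 13.1418 = 104.30532 MJ

104.3 MJ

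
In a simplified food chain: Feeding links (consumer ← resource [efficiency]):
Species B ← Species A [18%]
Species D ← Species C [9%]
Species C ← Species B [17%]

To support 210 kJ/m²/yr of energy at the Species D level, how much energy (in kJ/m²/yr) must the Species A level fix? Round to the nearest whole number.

76253 kJ/m²/yr

Cumulative transfer efficiency: 0.18 × 0.17 × 0.09 = 0.002754
Species A energy = 210 / 0.002754 = 76253 kJ/m²/yr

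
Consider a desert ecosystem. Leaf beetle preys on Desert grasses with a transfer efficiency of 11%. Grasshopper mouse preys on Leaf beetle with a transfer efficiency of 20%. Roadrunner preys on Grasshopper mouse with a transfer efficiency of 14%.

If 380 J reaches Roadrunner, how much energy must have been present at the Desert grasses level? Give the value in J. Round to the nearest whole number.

Cumulative transfer efficiency: 0.11 × 0.2 × 0.14 = 0.00308
Desert grasses energy = 380 / 0.00308 = 123377 J

123377 J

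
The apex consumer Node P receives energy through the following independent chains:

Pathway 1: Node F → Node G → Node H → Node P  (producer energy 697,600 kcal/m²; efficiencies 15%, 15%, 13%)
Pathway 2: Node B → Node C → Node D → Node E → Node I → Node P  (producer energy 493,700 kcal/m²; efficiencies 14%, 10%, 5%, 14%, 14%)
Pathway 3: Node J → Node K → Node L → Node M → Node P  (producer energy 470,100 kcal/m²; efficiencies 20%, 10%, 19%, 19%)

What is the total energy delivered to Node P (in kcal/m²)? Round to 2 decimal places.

2386.67 kcal/m²

Pathway 1: 697600 × 0.15 × 0.15 × 0.13 = 2040.48 kcal/m²
Pathway 2: 493700 × 0.14 × 0.1 × 0.05 × 0.14 × 0.14 = 6.773564 kcal/m²
Pathway 3: 470100 × 0.2 × 0.1 × 0.19 × 0.19 = 339.4122 kcal/m²
Total at Node P: 2040.48 + 6.773564 + 339.4122 = 2386.665764 kcal/m²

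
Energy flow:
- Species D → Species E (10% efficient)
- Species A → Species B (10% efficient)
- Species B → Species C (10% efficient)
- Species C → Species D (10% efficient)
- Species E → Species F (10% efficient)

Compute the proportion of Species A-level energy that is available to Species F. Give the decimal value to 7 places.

0.0000100

Product of link efficiencies: 0.1 × 0.1 × 0.1 × 0.1 × 0.1 = 0.00001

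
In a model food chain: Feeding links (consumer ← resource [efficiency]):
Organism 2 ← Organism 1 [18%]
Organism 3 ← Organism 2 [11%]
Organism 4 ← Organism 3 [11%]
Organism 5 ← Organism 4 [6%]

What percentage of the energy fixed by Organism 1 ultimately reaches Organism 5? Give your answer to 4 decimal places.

0.0131%

Product of link efficiencies: 0.18 × 0.11 × 0.11 × 0.06 = 0.00013068
As a percentage: 0.00013068 × 100 = 0.0131%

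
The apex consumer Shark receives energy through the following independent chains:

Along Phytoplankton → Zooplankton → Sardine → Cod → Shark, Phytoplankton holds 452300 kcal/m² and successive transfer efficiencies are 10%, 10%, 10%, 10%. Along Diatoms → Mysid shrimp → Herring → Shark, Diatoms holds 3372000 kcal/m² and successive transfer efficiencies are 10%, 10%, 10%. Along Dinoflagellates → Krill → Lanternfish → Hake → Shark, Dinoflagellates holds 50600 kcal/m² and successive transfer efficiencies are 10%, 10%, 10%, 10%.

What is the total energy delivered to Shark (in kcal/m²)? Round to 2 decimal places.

Via Phytoplankton: 452300 × 0.1 × 0.1 × 0.1 × 0.1 = 45.23 kcal/m²
Via Diatoms: 3372000 × 0.1 × 0.1 × 0.1 = 3372 kcal/m²
Via Dinoflagellates: 50600 × 0.1 × 0.1 × 0.1 × 0.1 = 5.06 kcal/m²
Total at Shark: 45.23 + 3372 + 5.06 = 3422.29 kcal/m²

3422.29 kcal/m²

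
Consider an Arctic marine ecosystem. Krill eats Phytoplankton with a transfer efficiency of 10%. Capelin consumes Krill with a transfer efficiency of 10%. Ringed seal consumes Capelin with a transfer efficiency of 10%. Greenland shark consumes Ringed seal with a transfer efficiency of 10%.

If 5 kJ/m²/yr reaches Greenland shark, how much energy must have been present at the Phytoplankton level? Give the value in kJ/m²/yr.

50000 kJ/m²/yr

Cumulative transfer efficiency: 0.1 × 0.1 × 0.1 × 0.1 = 0.0001
Phytoplankton energy = 5 / 0.0001 = 50000 kJ/m²/yr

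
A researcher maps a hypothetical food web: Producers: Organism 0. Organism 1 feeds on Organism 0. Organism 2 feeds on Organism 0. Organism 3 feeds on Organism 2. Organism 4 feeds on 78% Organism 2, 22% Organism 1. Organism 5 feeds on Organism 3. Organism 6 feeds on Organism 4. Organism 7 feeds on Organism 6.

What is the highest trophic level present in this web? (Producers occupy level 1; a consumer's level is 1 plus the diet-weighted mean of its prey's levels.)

5

Organism 1: 1 + 1 = 2
Organism 2: 1 + 1 = 2
Organism 3: 1 + 2 = 3
Organism 4: 1 + (0.78×2 + 0.22×2) = 3
Organism 5: 1 + 3 = 4
Organism 6: 1 + 3 = 4
Organism 7: 1 + 4 = 5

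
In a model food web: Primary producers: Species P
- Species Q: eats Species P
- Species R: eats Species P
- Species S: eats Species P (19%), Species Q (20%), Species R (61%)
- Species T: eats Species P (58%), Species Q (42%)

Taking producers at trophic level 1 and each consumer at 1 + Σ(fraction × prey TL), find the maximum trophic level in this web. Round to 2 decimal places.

2.81

Species Q: 1 + 1 = 2
Species R: 1 + 1 = 2
Species S: 1 + (0.19×1 + 0.2×2 + 0.61×2) = 2.81
Species T: 1 + (0.58×1 + 0.42×2) = 2.42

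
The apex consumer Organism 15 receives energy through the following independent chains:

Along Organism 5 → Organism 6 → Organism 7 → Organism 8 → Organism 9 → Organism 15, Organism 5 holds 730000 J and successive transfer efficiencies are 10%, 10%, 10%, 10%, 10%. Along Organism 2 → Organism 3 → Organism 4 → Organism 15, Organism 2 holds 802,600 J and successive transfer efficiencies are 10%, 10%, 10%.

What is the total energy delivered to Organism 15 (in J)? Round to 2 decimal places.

809.90 J

Via Organism 5: 730000 × 0.1 × 0.1 × 0.1 × 0.1 × 0.1 = 7.3 J
Via Organism 2: 802600 × 0.1 × 0.1 × 0.1 = 802.6 J
Total at Organism 15: 7.3 + 802.6 = 809.9 J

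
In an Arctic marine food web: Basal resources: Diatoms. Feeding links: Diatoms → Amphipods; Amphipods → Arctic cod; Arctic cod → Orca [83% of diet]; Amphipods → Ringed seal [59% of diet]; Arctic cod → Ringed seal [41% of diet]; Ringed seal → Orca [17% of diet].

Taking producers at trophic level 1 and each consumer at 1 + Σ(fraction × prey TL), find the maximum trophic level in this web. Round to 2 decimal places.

Amphipods: 1 + 1 = 2
Arctic cod: 1 + 2 = 3
Ringed seal: 1 + (0.59×2 + 0.41×3) = 3.41
Orca: 1 + (0.17×3.41 + 0.83×3) = 4.0697

4.07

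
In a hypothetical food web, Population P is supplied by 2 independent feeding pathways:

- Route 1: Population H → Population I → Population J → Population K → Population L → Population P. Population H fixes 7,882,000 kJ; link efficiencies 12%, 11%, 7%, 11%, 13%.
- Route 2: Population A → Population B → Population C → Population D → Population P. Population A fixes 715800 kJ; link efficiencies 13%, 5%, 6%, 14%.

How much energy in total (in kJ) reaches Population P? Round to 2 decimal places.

143.23 kJ

Route 1: 7882000 × 0.12 × 0.11 × 0.07 × 0.11 × 0.13 = 104.1464424 kJ
Route 2: 715800 × 0.13 × 0.05 × 0.06 × 0.14 = 39.08268 kJ
Total at Population P: 104.1464424 + 39.08268 = 143.2291224 kJ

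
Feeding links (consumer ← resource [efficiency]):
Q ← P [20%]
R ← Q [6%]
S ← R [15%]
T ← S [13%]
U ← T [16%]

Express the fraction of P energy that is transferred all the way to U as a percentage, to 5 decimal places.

Product of link efficiencies: 0.2 × 0.06 × 0.15 × 0.13 × 0.16 = 0.00003744
As a percentage: 0.00003744 × 100 = 0.00374%

0.00374%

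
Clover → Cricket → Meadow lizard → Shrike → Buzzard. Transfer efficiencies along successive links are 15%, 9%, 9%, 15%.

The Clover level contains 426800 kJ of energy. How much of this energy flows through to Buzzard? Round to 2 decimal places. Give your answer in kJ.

Cricket: 426800 × 0.15 = 64020 kJ
Meadow lizard: 64020 × 0.09 = 5761.8 kJ
Shrike: 5761.8 × 0.09 = 518.562 kJ
Buzzard: 518.562 × 0.15 = 77.7843 kJ

77.78 kJ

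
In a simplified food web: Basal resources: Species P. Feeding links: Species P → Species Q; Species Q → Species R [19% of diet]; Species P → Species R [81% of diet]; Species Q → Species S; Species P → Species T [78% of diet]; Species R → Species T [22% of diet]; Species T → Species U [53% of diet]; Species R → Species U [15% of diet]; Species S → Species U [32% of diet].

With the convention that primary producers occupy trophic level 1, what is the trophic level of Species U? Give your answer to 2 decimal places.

Species Q: 1 + 1 = 2
Species R: 1 + (0.19×2 + 0.81×1) = 2.19
Species S: 1 + 2 = 3
Species T: 1 + (0.78×1 + 0.22×2.19) = 2.2618
Species U: 1 + (0.53×2.2618 + 0.15×2.19 + 0.32×3) = 3.487254

3.49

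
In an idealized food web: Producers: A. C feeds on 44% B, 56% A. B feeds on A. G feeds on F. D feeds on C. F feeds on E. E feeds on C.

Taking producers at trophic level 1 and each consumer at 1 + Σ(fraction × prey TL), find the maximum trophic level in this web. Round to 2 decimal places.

5.44

B: 1 + 1 = 2
C: 1 + (0.44×2 + 0.56×1) = 2.44
D: 1 + 2.44 = 3.44
E: 1 + 2.44 = 3.44
F: 1 + 3.44 = 4.44
G: 1 + 4.44 = 5.44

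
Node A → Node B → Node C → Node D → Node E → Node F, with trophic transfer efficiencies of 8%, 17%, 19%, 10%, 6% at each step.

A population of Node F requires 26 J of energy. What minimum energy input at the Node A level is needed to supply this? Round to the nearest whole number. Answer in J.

Cumulative transfer efficiency: 0.08 × 0.17 × 0.19 × 0.1 × 0.06 = 0.000015504
Node A energy = 26 / 0.000015504 = 1676987 J

1676987 J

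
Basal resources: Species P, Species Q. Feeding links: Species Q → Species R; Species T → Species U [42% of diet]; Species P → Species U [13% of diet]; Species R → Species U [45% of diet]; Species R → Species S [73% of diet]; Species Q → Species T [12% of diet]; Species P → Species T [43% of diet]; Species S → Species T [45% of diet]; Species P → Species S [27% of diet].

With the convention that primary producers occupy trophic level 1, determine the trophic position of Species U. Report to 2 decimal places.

3.20

Species R: 1 + 1 = 2
Species S: 1 + (0.27×1 + 0.73×2) = 2.73
Species T: 1 + (0.12×1 + 0.43×1 + 0.45×2.73) = 2.7785
Species U: 1 + (0.42×2.7785 + 0.13×1 + 0.45×2) = 3.19697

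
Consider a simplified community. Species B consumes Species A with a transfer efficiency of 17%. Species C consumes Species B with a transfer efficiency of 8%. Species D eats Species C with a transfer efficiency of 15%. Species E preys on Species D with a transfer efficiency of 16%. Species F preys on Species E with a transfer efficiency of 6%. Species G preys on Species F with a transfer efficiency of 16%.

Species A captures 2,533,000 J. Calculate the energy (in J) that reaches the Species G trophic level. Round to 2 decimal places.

Species B: 2533000 × 0.17 = 430610 J
Species C: 430610 × 0.08 = 34448.8 J
Species D: 34448.8 × 0.15 = 5167.32 J
Species E: 5167.32 × 0.16 = 826.7712 J
Species F: 826.7712 × 0.06 = 49.606272 J
Species G: 49.606272 × 0.16 = 7.93700352 J

7.94 J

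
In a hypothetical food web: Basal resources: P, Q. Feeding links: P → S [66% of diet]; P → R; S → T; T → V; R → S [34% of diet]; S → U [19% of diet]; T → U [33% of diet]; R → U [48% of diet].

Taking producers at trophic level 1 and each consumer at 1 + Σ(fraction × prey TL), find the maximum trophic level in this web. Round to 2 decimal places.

4.34

R: 1 + 1 = 2
S: 1 + (0.66×1 + 0.34×2) = 2.34
T: 1 + 2.34 = 3.34
U: 1 + (0.48×2 + 0.19×2.34 + 0.33×3.34) = 3.5068
V: 1 + 3.34 = 4.34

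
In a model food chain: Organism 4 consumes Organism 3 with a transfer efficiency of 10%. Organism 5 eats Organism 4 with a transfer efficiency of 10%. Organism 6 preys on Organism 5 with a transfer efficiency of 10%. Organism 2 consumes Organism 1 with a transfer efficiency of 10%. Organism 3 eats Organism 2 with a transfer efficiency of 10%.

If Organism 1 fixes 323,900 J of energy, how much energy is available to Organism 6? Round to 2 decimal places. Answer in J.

3.24 J

Organism 2: 323900 × 0.1 = 32390 J
Organism 3: 32390 × 0.1 = 3239 J
Organism 4: 3239 × 0.1 = 323.9 J
Organism 5: 323.9 × 0.1 = 32.39 J
Organism 6: 32.39 × 0.1 = 3.239 J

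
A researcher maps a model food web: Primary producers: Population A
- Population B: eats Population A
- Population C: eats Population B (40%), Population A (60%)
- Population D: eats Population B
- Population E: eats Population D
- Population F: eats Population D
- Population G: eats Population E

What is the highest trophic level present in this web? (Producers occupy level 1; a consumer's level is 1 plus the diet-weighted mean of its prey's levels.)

Population B: 1 + 1 = 2
Population C: 1 + (0.4×2 + 0.6×1) = 2.4
Population D: 1 + 2 = 3
Population E: 1 + 3 = 4
Population F: 1 + 3 = 4
Population G: 1 + 4 = 5

5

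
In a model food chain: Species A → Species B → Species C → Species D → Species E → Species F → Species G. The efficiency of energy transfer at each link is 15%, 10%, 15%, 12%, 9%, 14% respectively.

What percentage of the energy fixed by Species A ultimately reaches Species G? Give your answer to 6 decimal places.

Product of link efficiencies: 0.15 × 0.1 × 0.15 × 0.12 × 0.09 × 0.14 = 0.000003402
As a percentage: 0.000003402 × 100 = 0.000340%

0.000340%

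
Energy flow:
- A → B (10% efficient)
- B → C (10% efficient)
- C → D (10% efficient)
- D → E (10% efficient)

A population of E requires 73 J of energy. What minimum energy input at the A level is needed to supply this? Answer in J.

Cumulative transfer efficiency: 0.1 × 0.1 × 0.1 × 0.1 = 0.0001
A energy = 73 / 0.0001 = 730000 J

730000 J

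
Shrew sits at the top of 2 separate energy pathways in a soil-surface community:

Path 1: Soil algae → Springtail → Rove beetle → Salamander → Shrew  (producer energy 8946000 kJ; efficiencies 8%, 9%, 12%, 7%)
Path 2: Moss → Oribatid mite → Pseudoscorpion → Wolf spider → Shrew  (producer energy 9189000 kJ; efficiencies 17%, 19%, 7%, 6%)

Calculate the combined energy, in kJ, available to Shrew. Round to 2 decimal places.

Path 1: 8946000 × 0.08 × 0.09 × 0.12 × 0.07 = 541.05408 kJ
Path 2: 9189000 × 0.17 × 0.19 × 0.07 × 0.06 = 1246.57974 kJ
Total at Shrew: 541.05408 + 1246.57974 = 1787.63382 kJ

1787.63 kJ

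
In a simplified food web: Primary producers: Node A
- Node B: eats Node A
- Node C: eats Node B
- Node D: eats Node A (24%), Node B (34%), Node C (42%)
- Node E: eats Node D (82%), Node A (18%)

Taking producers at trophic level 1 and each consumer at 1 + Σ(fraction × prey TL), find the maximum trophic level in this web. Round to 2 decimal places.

Node B: 1 + 1 = 2
Node C: 1 + 2 = 3
Node D: 1 + (0.24×1 + 0.34×2 + 0.42×3) = 3.18
Node E: 1 + (0.82×3.18 + 0.18×1) = 3.7876

3.79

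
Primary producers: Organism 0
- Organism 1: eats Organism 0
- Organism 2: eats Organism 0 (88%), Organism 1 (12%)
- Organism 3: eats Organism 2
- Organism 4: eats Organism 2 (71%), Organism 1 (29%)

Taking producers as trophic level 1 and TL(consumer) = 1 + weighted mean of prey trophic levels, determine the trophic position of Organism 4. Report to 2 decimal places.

Organism 1: 1 + 1 = 2
Organism 2: 1 + (0.88×1 + 0.12×2) = 2.12
Organism 3: 1 + 2.12 = 3.12
Organism 4: 1 + (0.71×2.12 + 0.29×2) = 3.0852

3.09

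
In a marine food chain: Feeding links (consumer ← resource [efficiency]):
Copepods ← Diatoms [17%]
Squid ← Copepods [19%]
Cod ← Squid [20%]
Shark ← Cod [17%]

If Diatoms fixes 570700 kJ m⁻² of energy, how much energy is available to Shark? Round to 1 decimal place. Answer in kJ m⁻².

Copepods: 570700 × 0.17 = 97019 kJ m⁻²
Squid: 97019 × 0.19 = 18433.61 kJ m⁻²
Cod: 18433.61 × 0.2 = 3686.722 kJ m⁻²
Shark: 3686.722 × 0.17 = 626.74274 kJ m⁻²

626.7 kJ m⁻²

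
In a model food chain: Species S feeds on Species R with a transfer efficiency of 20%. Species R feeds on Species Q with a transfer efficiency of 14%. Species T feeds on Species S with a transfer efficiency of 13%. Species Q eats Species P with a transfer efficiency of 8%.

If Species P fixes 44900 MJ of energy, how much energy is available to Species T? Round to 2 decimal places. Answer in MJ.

Species Q: 44900 × 0.08 = 3592 MJ
Species R: 3592 × 0.14 = 502.88 MJ
Species S: 502.88 × 0.2 = 100.576 MJ
Species T: 100.576 × 0.13 = 13.07488 MJ

13.07 MJ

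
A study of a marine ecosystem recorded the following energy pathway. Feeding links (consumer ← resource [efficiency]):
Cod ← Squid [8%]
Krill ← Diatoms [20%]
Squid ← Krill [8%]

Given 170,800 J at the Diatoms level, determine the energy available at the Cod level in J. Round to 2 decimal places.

218.62 J

Krill: 170800 × 0.2 = 34160 J
Squid: 34160 × 0.08 = 2732.8 J
Cod: 2732.8 × 0.08 = 218.624 J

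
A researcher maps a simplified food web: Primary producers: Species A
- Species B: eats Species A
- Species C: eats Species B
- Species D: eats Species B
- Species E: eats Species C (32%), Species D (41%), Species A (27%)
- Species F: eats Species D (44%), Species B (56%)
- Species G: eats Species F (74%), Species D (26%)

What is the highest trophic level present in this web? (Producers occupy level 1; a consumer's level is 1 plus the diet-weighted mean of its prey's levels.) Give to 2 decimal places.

Species B: 1 + 1 = 2
Species C: 1 + 2 = 3
Species D: 1 + 2 = 3
Species E: 1 + (0.32×3 + 0.41×3 + 0.27×1) = 3.46
Species F: 1 + (0.44×3 + 0.56×2) = 3.44
Species G: 1 + (0.74×3.44 + 0.26×3) = 4.3256

4.33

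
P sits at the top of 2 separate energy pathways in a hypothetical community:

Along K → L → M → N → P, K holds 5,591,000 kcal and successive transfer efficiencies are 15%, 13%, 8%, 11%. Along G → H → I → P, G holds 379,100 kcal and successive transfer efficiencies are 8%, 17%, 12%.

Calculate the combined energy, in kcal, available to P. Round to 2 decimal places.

Via K: 5591000 × 0.15 × 0.13 × 0.08 × 0.11 = 959.4156 kcal
Via G: 379100 × 0.08 × 0.17 × 0.12 = 618.6912 kcal
Total at P: 959.4156 + 618.6912 = 1578.1068 kcal

1578.11 kcal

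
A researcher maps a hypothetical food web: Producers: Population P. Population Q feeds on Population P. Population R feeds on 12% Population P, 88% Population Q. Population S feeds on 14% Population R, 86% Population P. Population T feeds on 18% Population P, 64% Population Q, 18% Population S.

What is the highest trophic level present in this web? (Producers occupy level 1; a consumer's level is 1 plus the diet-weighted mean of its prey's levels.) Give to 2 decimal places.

Population Q: 1 + 1 = 2
Population R: 1 + (0.12×1 + 0.88×2) = 2.88
Population S: 1 + (0.14×2.88 + 0.86×1) = 2.2632
Population T: 1 + (0.18×1 + 0.64×2 + 0.18×2.2632) = 2.867376

2.88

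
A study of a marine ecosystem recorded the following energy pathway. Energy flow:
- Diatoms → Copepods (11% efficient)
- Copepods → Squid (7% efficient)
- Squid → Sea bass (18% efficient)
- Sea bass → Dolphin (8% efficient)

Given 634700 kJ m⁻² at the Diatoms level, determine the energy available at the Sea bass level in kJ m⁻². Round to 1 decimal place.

Copepods: 634700 × 0.11 = 69817 kJ m⁻²
Squid: 69817 × 0.07 = 4887.19 kJ m⁻²
Sea bass: 4887.19 × 0.18 = 879.6942 kJ m⁻²

879.7 kJ m⁻²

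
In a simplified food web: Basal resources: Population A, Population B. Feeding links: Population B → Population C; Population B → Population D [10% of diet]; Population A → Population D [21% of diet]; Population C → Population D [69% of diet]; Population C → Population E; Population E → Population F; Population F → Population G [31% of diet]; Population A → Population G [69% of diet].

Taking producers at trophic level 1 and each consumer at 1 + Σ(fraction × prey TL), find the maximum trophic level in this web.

4

Population C: 1 + 1 = 2
Population D: 1 + (0.1×1 + 0.21×1 + 0.69×2) = 2.69
Population E: 1 + 2 = 3
Population F: 1 + 3 = 4
Population G: 1 + (0.31×4 + 0.69×1) = 2.93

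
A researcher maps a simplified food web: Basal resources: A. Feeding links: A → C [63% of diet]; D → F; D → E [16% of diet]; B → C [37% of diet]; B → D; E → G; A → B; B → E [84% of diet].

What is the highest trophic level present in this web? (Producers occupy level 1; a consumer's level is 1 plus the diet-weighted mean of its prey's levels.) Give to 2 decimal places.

4.16

B: 1 + 1 = 2
C: 1 + (0.37×2 + 0.63×1) = 2.37
D: 1 + 2 = 3
E: 1 + (0.84×2 + 0.16×3) = 3.16
F: 1 + 3 = 4
G: 1 + 3.16 = 4.16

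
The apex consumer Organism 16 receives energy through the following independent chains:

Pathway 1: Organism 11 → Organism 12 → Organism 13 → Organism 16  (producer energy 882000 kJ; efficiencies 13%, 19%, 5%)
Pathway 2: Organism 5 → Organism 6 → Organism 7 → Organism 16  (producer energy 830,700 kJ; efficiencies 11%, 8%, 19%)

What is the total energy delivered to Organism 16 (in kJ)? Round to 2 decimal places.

Pathway 1: 882000 × 0.13 × 0.19 × 0.05 = 1089.27 kJ
Pathway 2: 830700 × 0.11 × 0.08 × 0.19 = 1388.9304 kJ
Total at Organism 16: 1089.27 + 1388.9304 = 2478.2004 kJ

2478.20 kJ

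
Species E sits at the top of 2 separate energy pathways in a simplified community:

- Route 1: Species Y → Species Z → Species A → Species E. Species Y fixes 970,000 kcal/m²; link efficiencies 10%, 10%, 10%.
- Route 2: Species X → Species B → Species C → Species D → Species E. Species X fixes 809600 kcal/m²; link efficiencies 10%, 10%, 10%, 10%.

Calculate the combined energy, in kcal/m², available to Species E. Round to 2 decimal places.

1050.96 kcal/m²

Route 1: 970000 × 0.1 × 0.1 × 0.1 = 970 kcal/m²
Route 2: 809600 × 0.1 × 0.1 × 0.1 × 0.1 = 80.96 kcal/m²
Total at Species E: 970 + 80.96 = 1050.96 kcal/m²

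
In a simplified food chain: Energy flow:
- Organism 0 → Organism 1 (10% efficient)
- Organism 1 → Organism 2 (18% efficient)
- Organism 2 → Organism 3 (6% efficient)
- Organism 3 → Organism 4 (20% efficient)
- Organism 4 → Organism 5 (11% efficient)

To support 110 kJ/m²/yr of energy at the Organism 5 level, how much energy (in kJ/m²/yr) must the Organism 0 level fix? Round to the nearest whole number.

Cumulative transfer efficiency: 0.1 × 0.18 × 0.06 × 0.2 × 0.11 = 0.00002376
Organism 0 energy = 110 / 0.00002376 = 4629630 kJ/m²/yr

4629630 kJ/m²/yr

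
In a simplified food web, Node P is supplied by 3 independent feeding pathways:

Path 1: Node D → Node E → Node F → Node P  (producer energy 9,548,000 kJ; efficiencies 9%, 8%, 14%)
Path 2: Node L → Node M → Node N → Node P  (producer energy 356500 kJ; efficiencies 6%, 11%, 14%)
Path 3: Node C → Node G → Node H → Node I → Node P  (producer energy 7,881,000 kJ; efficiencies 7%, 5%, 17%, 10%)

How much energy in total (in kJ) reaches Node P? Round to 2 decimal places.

Path 1: 9548000 × 0.09 × 0.08 × 0.14 = 9624.384 kJ
Path 2: 356500 × 0.06 × 0.11 × 0.14 = 329.406 kJ
Path 3: 7881000 × 0.07 × 0.05 × 0.17 × 0.1 = 468.9195 kJ
Total at Node P: 9624.384 + 329.406 + 468.9195 = 10422.7095 kJ

10422.71 kJ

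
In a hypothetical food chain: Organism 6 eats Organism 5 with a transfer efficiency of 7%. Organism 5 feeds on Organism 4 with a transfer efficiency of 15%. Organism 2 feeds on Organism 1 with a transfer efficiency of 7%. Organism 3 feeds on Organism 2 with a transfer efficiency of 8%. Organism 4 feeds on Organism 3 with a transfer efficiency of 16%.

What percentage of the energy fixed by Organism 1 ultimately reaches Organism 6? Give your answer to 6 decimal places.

Product of link efficiencies: 0.07 × 0.08 × 0.16 × 0.15 × 0.07 = 0.000009408
As a percentage: 0.000009408 × 100 = 0.000941%

0.000941%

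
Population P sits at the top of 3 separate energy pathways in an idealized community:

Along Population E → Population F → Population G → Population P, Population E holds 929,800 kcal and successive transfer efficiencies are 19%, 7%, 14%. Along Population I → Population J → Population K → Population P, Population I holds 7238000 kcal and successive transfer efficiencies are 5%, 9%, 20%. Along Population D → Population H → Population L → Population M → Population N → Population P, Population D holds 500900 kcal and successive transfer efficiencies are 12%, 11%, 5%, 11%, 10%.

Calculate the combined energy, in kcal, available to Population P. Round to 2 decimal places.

8249.12 kcal

Via Population E: 929800 × 0.19 × 0.07 × 0.14 = 1731.2876 kcal
Via Population I: 7238000 × 0.05 × 0.09 × 0.2 = 6514.2 kcal
Via Population D: 500900 × 0.12 × 0.11 × 0.05 × 0.11 × 0.1 = 3.636534 kcal
Total at Population P: 1731.2876 + 6514.2 + 3.636534 = 8249.124134 kcal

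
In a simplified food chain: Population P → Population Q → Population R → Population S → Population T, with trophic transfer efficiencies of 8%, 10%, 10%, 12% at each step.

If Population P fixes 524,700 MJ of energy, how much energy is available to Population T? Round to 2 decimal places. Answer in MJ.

Population Q: 524700 × 0.08 = 41976 MJ
Population R: 41976 × 0.1 = 4197.6 MJ
Population S: 4197.6 × 0.1 = 419.76 MJ
Population T: 419.76 × 0.12 = 50.3712 MJ

50.37 MJ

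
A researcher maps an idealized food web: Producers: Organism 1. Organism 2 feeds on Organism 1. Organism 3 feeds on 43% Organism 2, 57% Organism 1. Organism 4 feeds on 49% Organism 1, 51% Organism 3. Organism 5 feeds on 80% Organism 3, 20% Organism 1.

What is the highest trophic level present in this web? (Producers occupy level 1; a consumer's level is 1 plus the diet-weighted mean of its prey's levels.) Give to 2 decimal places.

Organism 2: 1 + 1 = 2
Organism 3: 1 + (0.43×2 + 0.57×1) = 2.43
Organism 4: 1 + (0.49×1 + 0.51×2.43) = 2.7293
Organism 5: 1 + (0.8×2.43 + 0.2×1) = 3.144

3.14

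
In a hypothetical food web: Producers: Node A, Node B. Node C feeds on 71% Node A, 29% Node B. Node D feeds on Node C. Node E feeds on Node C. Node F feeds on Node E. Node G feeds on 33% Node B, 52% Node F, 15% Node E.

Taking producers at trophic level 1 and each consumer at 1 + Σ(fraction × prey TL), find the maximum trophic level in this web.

Node C: 1 + (0.71×1 + 0.29×1) = 2
Node D: 1 + 2 = 3
Node E: 1 + 2 = 3
Node F: 1 + 3 = 4
Node G: 1 + (0.33×1 + 0.52×4 + 0.15×3) = 3.86

4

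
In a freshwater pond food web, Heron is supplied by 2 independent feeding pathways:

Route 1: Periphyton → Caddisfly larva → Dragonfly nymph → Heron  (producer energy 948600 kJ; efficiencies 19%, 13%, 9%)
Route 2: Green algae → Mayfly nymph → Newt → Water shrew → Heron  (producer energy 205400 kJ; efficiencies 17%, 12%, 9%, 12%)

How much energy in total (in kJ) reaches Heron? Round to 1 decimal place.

2154.0 kJ

Route 1: 948600 × 0.19 × 0.13 × 0.09 = 2108.7378 kJ
Route 2: 205400 × 0.17 × 0.12 × 0.09 × 0.12 = 45.253728 kJ
Total at Heron: 2108.7378 + 45.253728 = 2153.991528 kJ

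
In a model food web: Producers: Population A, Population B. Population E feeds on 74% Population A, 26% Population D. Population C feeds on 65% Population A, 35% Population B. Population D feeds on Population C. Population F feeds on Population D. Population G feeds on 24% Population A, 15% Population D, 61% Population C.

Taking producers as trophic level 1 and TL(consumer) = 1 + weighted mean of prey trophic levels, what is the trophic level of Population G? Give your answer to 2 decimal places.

Population C: 1 + (0.65×1 + 0.35×1) = 2
Population D: 1 + 2 = 3
Population E: 1 + (0.74×1 + 0.26×3) = 2.52
Population F: 1 + 3 = 4
Population G: 1 + (0.24×1 + 0.15×3 + 0.61×2) = 2.91

2.91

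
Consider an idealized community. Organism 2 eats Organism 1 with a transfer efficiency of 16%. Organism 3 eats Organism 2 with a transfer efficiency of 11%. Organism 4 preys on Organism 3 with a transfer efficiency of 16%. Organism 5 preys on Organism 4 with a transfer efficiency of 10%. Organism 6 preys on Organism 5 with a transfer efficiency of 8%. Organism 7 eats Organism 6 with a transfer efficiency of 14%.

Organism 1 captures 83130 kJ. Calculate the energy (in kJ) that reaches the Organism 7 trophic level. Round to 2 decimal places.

Organism 2: 83130 × 0.16 = 13300.8 kJ
Organism 3: 13300.8 × 0.11 = 1463.088 kJ
Organism 4: 1463.088 × 0.16 = 234.09408 kJ
Organism 5: 234.09408 × 0.1 = 23.409408 kJ
Organism 6: 23.409408 × 0.08 = 1.87275264 kJ
Organism 7: 1.87275264 × 0.14 = 0.2621853696 kJ

0.26 kJ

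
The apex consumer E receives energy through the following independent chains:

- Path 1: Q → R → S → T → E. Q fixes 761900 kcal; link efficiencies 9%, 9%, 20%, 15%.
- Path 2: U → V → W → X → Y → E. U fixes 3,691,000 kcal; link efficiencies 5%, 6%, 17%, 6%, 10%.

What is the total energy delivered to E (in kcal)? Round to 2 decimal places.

Path 1: 761900 × 0.09 × 0.09 × 0.2 × 0.15 = 185.1417 kcal
Path 2: 3691000 × 0.05 × 0.06 × 0.17 × 0.06 × 0.1 = 11.29446 kcal
Total at E: 185.1417 + 11.29446 = 196.43616 kcal

196.44 kcal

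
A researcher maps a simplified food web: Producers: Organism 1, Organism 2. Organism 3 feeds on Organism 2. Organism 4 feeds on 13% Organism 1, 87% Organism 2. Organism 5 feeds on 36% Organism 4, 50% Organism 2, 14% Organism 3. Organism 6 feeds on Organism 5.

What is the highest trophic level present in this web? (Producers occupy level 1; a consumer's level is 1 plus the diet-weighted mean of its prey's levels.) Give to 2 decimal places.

3.50

Organism 3: 1 + 1 = 2
Organism 4: 1 + (0.13×1 + 0.87×1) = 2
Organism 5: 1 + (0.36×2 + 0.5×1 + 0.14×2) = 2.5
Organism 6: 1 + 2.5 = 3.5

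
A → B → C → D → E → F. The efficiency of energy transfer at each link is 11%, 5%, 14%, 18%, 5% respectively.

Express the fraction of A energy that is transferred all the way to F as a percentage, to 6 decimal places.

0.000693%

Product of link efficiencies: 0.11 × 0.05 × 0.14 × 0.18 × 0.05 = 0.00000693
As a percentage: 0.00000693 × 100 = 0.000693%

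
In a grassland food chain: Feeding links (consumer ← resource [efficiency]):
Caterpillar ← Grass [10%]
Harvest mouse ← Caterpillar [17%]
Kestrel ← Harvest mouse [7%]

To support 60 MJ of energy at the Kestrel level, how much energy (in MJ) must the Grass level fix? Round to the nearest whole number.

Cumulative transfer efficiency: 0.1 × 0.17 × 0.07 = 0.00119
Grass energy = 60 / 0.00119 = 50420 MJ

50420 MJ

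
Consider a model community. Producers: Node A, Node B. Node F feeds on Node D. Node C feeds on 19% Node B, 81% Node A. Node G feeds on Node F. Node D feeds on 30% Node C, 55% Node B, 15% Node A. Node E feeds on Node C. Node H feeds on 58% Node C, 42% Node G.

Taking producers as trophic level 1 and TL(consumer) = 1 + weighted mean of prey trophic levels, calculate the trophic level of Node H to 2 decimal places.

3.97

Node C: 1 + (0.19×1 + 0.81×1) = 2
Node D: 1 + (0.3×2 + 0.55×1 + 0.15×1) = 2.3
Node E: 1 + 2 = 3
Node F: 1 + 2.3 = 3.3
Node G: 1 + 3.3 = 4.3
Node H: 1 + (0.58×2 + 0.42×4.3) = 3.966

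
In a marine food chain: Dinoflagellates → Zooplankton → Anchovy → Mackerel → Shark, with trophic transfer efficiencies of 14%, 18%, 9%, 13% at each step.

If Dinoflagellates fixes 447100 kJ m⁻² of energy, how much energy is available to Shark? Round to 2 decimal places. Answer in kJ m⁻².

131.82 kJ m⁻²

Zooplankton: 447100 × 0.14 = 62594 kJ m⁻²
Anchovy: 62594 × 0.18 = 11266.92 kJ m⁻²
Mackerel: 11266.92 × 0.09 = 1014.0228 kJ m⁻²
Shark: 1014.0228 × 0.13 = 131.822964 kJ m⁻²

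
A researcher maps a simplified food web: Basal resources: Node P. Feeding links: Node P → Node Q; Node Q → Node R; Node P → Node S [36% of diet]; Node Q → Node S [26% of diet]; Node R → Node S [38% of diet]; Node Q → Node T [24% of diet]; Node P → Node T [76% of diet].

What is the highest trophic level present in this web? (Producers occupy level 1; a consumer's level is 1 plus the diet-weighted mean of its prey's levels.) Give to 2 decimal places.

Node Q: 1 + 1 = 2
Node R: 1 + 2 = 3
Node S: 1 + (0.36×1 + 0.26×2 + 0.38×3) = 3.02
Node T: 1 + (0.24×2 + 0.76×1) = 2.24

3.02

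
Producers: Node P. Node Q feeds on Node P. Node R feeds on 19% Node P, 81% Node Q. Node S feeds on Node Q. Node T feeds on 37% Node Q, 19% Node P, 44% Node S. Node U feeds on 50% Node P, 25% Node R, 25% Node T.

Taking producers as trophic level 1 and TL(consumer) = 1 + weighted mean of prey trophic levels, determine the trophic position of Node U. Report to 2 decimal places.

3.02

Node Q: 1 + 1 = 2
Node R: 1 + (0.19×1 + 0.81×2) = 2.81
Node S: 1 + 2 = 3
Node T: 1 + (0.37×2 + 0.19×1 + 0.44×3) = 3.25
Node U: 1 + (0.5×1 + 0.25×2.81 + 0.25×3.25) = 3.015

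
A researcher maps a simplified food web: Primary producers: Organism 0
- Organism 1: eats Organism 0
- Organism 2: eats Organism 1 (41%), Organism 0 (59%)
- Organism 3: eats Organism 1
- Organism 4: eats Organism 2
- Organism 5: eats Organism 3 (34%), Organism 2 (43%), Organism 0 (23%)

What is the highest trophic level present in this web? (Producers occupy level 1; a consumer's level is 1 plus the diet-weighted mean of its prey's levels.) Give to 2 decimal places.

Organism 1: 1 + 1 = 2
Organism 2: 1 + (0.41×2 + 0.59×1) = 2.41
Organism 3: 1 + 2 = 3
Organism 4: 1 + 2.41 = 3.41
Organism 5: 1 + (0.34×3 + 0.43×2.41 + 0.23×1) = 3.2863

3.41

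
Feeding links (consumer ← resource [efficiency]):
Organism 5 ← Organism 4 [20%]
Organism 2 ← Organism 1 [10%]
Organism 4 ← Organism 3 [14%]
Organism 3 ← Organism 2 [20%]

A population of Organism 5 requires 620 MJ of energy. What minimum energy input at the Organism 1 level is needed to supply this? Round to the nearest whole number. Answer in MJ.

1107143 MJ

Cumulative transfer efficiency: 0.1 × 0.2 × 0.14 × 0.2 = 0.00056
Organism 1 energy = 620 / 0.00056 = 1107143 MJ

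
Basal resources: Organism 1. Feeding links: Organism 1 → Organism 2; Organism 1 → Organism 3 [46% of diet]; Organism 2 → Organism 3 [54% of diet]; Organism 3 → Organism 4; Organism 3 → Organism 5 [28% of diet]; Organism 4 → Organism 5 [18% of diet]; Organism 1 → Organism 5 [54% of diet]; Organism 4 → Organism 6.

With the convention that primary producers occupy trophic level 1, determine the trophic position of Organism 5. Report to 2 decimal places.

Organism 2: 1 + 1 = 2
Organism 3: 1 + (0.46×1 + 0.54×2) = 2.54
Organism 4: 1 + 2.54 = 3.54
Organism 5: 1 + (0.28×2.54 + 0.18×3.54 + 0.54×1) = 2.8884
Organism 6: 1 + 3.54 = 4.54

2.89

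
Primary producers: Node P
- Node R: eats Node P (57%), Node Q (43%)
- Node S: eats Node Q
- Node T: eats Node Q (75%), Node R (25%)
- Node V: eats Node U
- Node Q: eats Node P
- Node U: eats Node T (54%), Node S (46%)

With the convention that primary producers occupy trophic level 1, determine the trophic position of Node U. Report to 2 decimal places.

Node Q: 1 + 1 = 2
Node R: 1 + (0.57×1 + 0.43×2) = 2.43
Node S: 1 + 2 = 3
Node T: 1 + (0.75×2 + 0.25×2.43) = 3.1075
Node U: 1 + (0.54×3.1075 + 0.46×3) = 4.05805
Node V: 1 + 4.05805 = 5.05805

4.06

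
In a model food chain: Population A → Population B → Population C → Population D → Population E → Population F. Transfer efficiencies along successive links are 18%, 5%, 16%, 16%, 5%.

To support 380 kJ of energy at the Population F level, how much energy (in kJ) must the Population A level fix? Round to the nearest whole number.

32986111 kJ

Cumulative transfer efficiency: 0.18 × 0.05 × 0.16 × 0.16 × 0.05 = 0.00001152
Population A energy = 380 / 0.00001152 = 32986111 kJ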